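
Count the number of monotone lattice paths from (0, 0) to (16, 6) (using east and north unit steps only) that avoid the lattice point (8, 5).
Number of paths = 63030

Total paths from (0, 0) to (16, 6): C(22, 16) = 74613. Paths through (8, 5): (paths (0, 0) → (8, 5)) × (paths (8, 5) → (16, 6)) = C(13, 8) · C(9, 8) = 1287 · 9 = 11583. Avoidance count = 74613 − 11583 = 63030.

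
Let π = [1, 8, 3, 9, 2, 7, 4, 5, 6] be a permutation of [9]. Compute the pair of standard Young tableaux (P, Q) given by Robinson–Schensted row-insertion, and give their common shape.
P = [1, 2, 4, 5, 6] / [3, 7] / [8, 9];  Q = [1, 2, 4, 8, 9] / [3, 6] / [5, 7];  common shape = (5, 2, 2)

Row-insert the values π_1, π_2, … into P one at a time, bumping the leftmost entry strictly greater than the inserted value down to the next row. The recording tableau Q records, in position (i, j), the step at which that cell was added to P.
  Insert 1 (step 1): P = [1];  Q = [1]
  Insert 8 (step 2): P = [1, 8];  Q = [1, 2]
  Insert 3 (step 3): P = [1, 3] / [8];  Q = [1, 2] / [3]
  Insert 9 (step 4): P = [1, 3, 9] / [8];  Q = [1, 2, 4] / [3]
  Insert 2 (step 5): P = [1, 2, 9] / [3] / [8];  Q = [1, 2, 4] / [3] / [5]
  Insert 7 (step 6): P = [1, 2, 7] / [3, 9] / [8];  Q = [1, 2, 4] / [3, 6] / [5]
  Insert 4 (step 7): P = [1, 2, 4] / [3, 7] / [8, 9];  Q = [1, 2, 4] / [3, 6] / [5, 7]
  Insert 5 (step 8): P = [1, 2, 4, 5] / [3, 7] / [8, 9];  Q = [1, 2, 4, 8] / [3, 6] / [5, 7]
  Insert 6 (step 9): P = [1, 2, 4, 5, 6] / [3, 7] / [8, 9];  Q = [1, 2, 4, 8, 9] / [3, 6] / [5, 7]
Final shape: (5, 2, 2).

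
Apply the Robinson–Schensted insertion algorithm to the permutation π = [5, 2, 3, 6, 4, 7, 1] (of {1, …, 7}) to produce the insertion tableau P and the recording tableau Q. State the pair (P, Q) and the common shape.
P = [1, 3, 4, 7] / [2, 6] / [5];  Q = [1, 3, 4, 6] / [2, 5] / [7];  common shape = (4, 2, 1)

Row-insert the values π_1, π_2, … into P one at a time, bumping the leftmost entry strictly greater than the inserted value down to the next row. The recording tableau Q records, in position (i, j), the step at which that cell was added to P.
  Insert 5 (step 1): P = [5];  Q = [1]
  Insert 2 (step 2): P = [2] / [5];  Q = [1] / [2]
  Insert 3 (step 3): P = [2, 3] / [5];  Q = [1, 3] / [2]
  Insert 6 (step 4): P = [2, 3, 6] / [5];  Q = [1, 3, 4] / [2]
  Insert 4 (step 5): P = [2, 3, 4] / [5, 6];  Q = [1, 3, 4] / [2, 5]
  Insert 7 (step 6): P = [2, 3, 4, 7] / [5, 6];  Q = [1, 3, 4, 6] / [2, 5]
  Insert 1 (step 7): P = [1, 3, 4, 7] / [2, 6] / [5];  Q = [1, 3, 4, 6] / [2, 5] / [7]
Final shape: (4, 2, 1).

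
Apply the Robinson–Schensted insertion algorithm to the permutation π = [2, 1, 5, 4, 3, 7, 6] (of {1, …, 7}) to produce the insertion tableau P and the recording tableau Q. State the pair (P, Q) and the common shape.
P = [1, 3, 6] / [2, 4, 7] / [5];  Q = [1, 3, 6] / [2, 4, 7] / [5];  common shape = (3, 3, 1)

Row-insert the values π_1, π_2, … into P one at a time, bumping the leftmost entry strictly greater than the inserted value down to the next row. The recording tableau Q records, in position (i, j), the step at which that cell was added to P.
  Insert 2 (step 1): P = [2];  Q = [1]
  Insert 1 (step 2): P = [1] / [2];  Q = [1] / [2]
  Insert 5 (step 3): P = [1, 5] / [2];  Q = [1, 3] / [2]
  Insert 4 (step 4): P = [1, 4] / [2, 5];  Q = [1, 3] / [2, 4]
  Insert 3 (step 5): P = [1, 3] / [2, 4] / [5];  Q = [1, 3] / [2, 4] / [5]
  Insert 7 (step 6): P = [1, 3, 7] / [2, 4] / [5];  Q = [1, 3, 6] / [2, 4] / [5]
  Insert 6 (step 7): P = [1, 3, 6] / [2, 4, 7] / [5];  Q = [1, 3, 6] / [2, 4, 7] / [5]
Final shape: (3, 3, 1).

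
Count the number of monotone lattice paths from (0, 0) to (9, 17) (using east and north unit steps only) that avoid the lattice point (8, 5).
Number of paths = 3107819

Total paths from (0, 0) to (9, 17): C(26, 9) = 3124550. Paths through (8, 5): (paths (0, 0) → (8, 5)) × (paths (8, 5) → (9, 17)) = C(13, 8) · C(13, 1) = 1287 · 13 = 16731. Avoidance count = 3124550 − 16731 = 3107819.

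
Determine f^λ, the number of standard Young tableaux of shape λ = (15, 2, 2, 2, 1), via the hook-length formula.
# SYT of shape (15, 2, 2, 2, 1) = 1552320

Hook-length formula: f^λ = n! / Π hook(c), product over all cells c of the Young diagram. For λ = (15, 2, 2, 2, 1), n = 22 boxes. Hook lengths by row (left-to-right, top-to-bottom): [19, 17, 13, 12, 11, 10, 9, 8, 7, 6, 5, 4, 3, 2, 1]; [5, 3]; [4, 2]; [3, 1]; [1]. Product of hooks = 724077978624000. So f^λ = 22! / 724077978624000 = 1124000727777607680000 / 724077978624000 = 1552320.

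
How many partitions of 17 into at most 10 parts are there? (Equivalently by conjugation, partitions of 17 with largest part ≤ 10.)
p(17, parts ≤ 10) = 267

Use the recurrence p(n, m) = p(n, m−1) + p(n−m, m): either the largest part is < m (count p(n, m−1)) or the largest part is exactly m (remove one copy of m, count p(n−m, m)). With p(0, ·) = 1 this gives p(17, parts ≤ 10) = 267. (By conjugating Young diagrams, this also counts partitions of 17 into at most 10 parts.)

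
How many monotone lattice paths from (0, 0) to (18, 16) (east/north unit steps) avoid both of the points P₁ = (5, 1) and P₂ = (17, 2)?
Number of paths = 1979307075

Inclusion–exclusion. Total paths: C(34, 18) = 2203961430. Through P₁: C(6, 5)·C(28, 13) = 224652960. Through P₂: C(19, 17)·C(15, 1) = 2565. Since P₁ is strictly southwest of P₂, a monotone path through both must visit P₁ then P₂; paths through both = C(6, 5)·C(13, 12)·C(15, 1) = 1170. Avoid both = 2203961430 − 224652960 − 2565 + 1170 = 1979307075.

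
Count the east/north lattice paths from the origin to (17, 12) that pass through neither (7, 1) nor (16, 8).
Number of paths = 45854452

Inclusion–exclusion. Total paths: C(29, 17) = 51895935. Through P₁: C(8, 7)·C(21, 10) = 2821728. Through P₂: C(24, 16)·C(5, 1) = 3677355. Since P₁ is strictly southwest of P₂, a monotone path through both must visit P₁ then P₂; paths through both = C(8, 7)·C(16, 9)·C(5, 1) = 457600. Avoid both = 51895935 − 2821728 − 3677355 + 457600 = 45854452.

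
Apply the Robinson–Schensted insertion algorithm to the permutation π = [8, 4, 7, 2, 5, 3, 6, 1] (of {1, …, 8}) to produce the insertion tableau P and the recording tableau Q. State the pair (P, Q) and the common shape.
P = [1, 3, 6] / [2, 5] / [4] / [7] / [8];  Q = [1, 3, 7] / [2, 5] / [4] / [6] / [8];  common shape = (3, 2, 1, 1, 1)

Row-insert the values π_1, π_2, … into P one at a time, bumping the leftmost entry strictly greater than the inserted value down to the next row. The recording tableau Q records, in position (i, j), the step at which that cell was added to P.
  Insert 8 (step 1): P = [8];  Q = [1]
  Insert 4 (step 2): P = [4] / [8];  Q = [1] / [2]
  Insert 7 (step 3): P = [4, 7] / [8];  Q = [1, 3] / [2]
  Insert 2 (step 4): P = [2, 7] / [4] / [8];  Q = [1, 3] / [2] / [4]
  Insert 5 (step 5): P = [2, 5] / [4, 7] / [8];  Q = [1, 3] / [2, 5] / [4]
  Insert 3 (step 6): P = [2, 3] / [4, 5] / [7] / [8];  Q = [1, 3] / [2, 5] / [4] / [6]
  Insert 6 (step 7): P = [2, 3, 6] / [4, 5] / [7] / [8];  Q = [1, 3, 7] / [2, 5] / [4] / [6]
  Insert 1 (step 8): P = [1, 3, 6] / [2, 5] / [4] / [7] / [8];  Q = [1, 3, 7] / [2, 5] / [4] / [6] / [8]
Final shape: (3, 2, 1, 1, 1).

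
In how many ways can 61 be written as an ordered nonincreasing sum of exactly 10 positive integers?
p(61, 10 parts) = 70760

Partitions of n into exactly k parts are in bijection with partitions of n − k into at most k parts (subtract 1 from each part). So p(61, exactly 10) = p(51, parts ≤ 10). Computing via the recurrence p(m, j) = p(m, j−1) + p(m−j, j) gives 70760.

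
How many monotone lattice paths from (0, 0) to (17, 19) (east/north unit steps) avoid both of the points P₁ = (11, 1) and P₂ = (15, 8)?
Number of paths = 8557945836

Inclusion–exclusion. Total paths: C(36, 17) = 8597496600. Through P₁: C(12, 11)·C(24, 6) = 1615152. Through P₂: C(23, 15)·C(13, 2) = 38244492. Since P₁ is strictly southwest of P₂, a monotone path through both must visit P₁ then P₂; paths through both = C(12, 11)·C(11, 4)·C(13, 2) = 308880. Avoid both = 8597496600 − 1615152 − 38244492 + 308880 = 8557945836.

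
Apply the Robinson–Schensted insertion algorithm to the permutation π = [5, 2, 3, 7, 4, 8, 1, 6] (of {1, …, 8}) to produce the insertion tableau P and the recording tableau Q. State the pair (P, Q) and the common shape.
P = [1, 3, 4, 6] / [2, 7, 8] / [5];  Q = [1, 3, 4, 6] / [2, 5, 8] / [7];  common shape = (4, 3, 1)

Row-insert the values π_1, π_2, … into P one at a time, bumping the leftmost entry strictly greater than the inserted value down to the next row. The recording tableau Q records, in position (i, j), the step at which that cell was added to P.
  Insert 5 (step 1): P = [5];  Q = [1]
  Insert 2 (step 2): P = [2] / [5];  Q = [1] / [2]
  Insert 3 (step 3): P = [2, 3] / [5];  Q = [1, 3] / [2]
  Insert 7 (step 4): P = [2, 3, 7] / [5];  Q = [1, 3, 4] / [2]
  Insert 4 (step 5): P = [2, 3, 4] / [5, 7];  Q = [1, 3, 4] / [2, 5]
  Insert 8 (step 6): P = [2, 3, 4, 8] / [5, 7];  Q = [1, 3, 4, 6] / [2, 5]
  Insert 1 (step 7): P = [1, 3, 4, 8] / [2, 7] / [5];  Q = [1, 3, 4, 6] / [2, 5] / [7]
  Insert 6 (step 8): P = [1, 3, 4, 6] / [2, 7, 8] / [5];  Q = [1, 3, 4, 6] / [2, 5, 8] / [7]
Final shape: (4, 3, 1).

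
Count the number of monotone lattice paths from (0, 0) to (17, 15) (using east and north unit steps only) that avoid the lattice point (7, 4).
Number of paths = 449326440

Total paths from (0, 0) to (17, 15): C(32, 17) = 565722720. Paths through (7, 4): (paths (0, 0) → (7, 4)) × (paths (7, 4) → (17, 15)) = C(11, 7) · C(21, 10) = 330 · 352716 = 116396280. Avoidance count = 565722720 − 116396280 = 449326440.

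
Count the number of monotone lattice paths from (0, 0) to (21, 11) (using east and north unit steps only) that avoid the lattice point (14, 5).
Number of paths = 109070832

Total paths from (0, 0) to (21, 11): C(32, 21) = 129024480. Paths through (14, 5): (paths (0, 0) → (14, 5)) × (paths (14, 5) → (21, 11)) = C(19, 14) · C(13, 7) = 11628 · 1716 = 19953648. Avoidance count = 129024480 − 19953648 = 109070832.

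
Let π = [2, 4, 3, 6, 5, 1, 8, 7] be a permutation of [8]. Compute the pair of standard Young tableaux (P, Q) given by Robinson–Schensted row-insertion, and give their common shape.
P = [1, 3, 5, 7] / [2, 6, 8] / [4];  Q = [1, 2, 4, 7] / [3, 5, 8] / [6];  common shape = (4, 3, 1)

Row-insert the values π_1, π_2, … into P one at a time, bumping the leftmost entry strictly greater than the inserted value down to the next row. The recording tableau Q records, in position (i, j), the step at which that cell was added to P.
  Insert 2 (step 1): P = [2];  Q = [1]
  Insert 4 (step 2): P = [2, 4];  Q = [1, 2]
  Insert 3 (step 3): P = [2, 3] / [4];  Q = [1, 2] / [3]
  Insert 6 (step 4): P = [2, 3, 6] / [4];  Q = [1, 2, 4] / [3]
  Insert 5 (step 5): P = [2, 3, 5] / [4, 6];  Q = [1, 2, 4] / [3, 5]
  Insert 1 (step 6): P = [1, 3, 5] / [2, 6] / [4];  Q = [1, 2, 4] / [3, 5] / [6]
  Insert 8 (step 7): P = [1, 3, 5, 8] / [2, 6] / [4];  Q = [1, 2, 4, 7] / [3, 5] / [6]
  Insert 7 (step 8): P = [1, 3, 5, 7] / [2, 6, 8] / [4];  Q = [1, 2, 4, 7] / [3, 5, 8] / [6]
Final shape: (4, 3, 1).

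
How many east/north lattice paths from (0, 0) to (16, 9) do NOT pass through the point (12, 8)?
Number of paths = 1413125

Total paths from (0, 0) to (16, 9): C(25, 16) = 2042975. Paths through (12, 8): (paths (0, 0) → (12, 8)) × (paths (12, 8) → (16, 9)) = C(20, 12) · C(5, 4) = 125970 · 5 = 629850. Avoidance count = 2042975 − 629850 = 1413125.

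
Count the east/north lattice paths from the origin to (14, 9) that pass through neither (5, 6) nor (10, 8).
Number of paths = 545270

Inclusion–exclusion. Total paths: C(23, 14) = 817190. Through P₁: C(11, 5)·C(12, 9) = 101640. Through P₂: C(18, 10)·C(5, 4) = 218790. Since P₁ is strictly southwest of P₂, a monotone path through both must visit P₁ then P₂; paths through both = C(11, 5)·C(7, 5)·C(5, 4) = 48510. Avoid both = 817190 − 101640 − 218790 + 48510 = 545270.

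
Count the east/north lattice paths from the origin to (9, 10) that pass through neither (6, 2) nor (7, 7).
Number of paths = 55118

Inclusion–exclusion. Total paths: C(19, 9) = 92378. Through P₁: C(8, 6)·C(11, 3) = 4620. Through P₂: C(14, 7)·C(5, 2) = 34320. Since P₁ is strictly southwest of P₂, a monotone path through both must visit P₁ then P₂; paths through both = C(8, 6)·C(6, 1)·C(5, 2) = 1680. Avoid both = 92378 − 4620 − 34320 + 1680 = 55118.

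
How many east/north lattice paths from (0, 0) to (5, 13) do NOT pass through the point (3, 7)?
Number of paths = 5208

Total paths from (0, 0) to (5, 13): C(18, 5) = 8568. Paths through (3, 7): (paths (0, 0) → (3, 7)) × (paths (3, 7) → (5, 13)) = C(10, 3) · C(8, 2) = 120 · 28 = 3360. Avoidance count = 8568 − 3360 = 5208.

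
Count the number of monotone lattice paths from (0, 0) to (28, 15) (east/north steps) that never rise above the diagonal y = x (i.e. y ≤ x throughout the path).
Number of paths = 73153696336

By the reflection principle (André's argument), the number of monotone paths to (28, 15) with n ≤ m that never go above y = x is C(43, 28) − C(43, 29) = 151532656696 − 78378960360 = 73153696336.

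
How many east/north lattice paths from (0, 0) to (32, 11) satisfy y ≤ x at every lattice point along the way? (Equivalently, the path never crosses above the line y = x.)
Number of paths = 3834669566

By the reflection principle (André's argument), the number of monotone paths to (32, 11) with n ≤ m that never go above y = x is C(43, 32) − C(43, 33) = 5752004349 − 1917334783 = 3834669566.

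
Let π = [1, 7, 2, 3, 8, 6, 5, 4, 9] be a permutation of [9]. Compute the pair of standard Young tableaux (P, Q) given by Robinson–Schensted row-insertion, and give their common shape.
P = [1, 2, 3, 4, 9] / [5, 8] / [6] / [7];  Q = [1, 2, 4, 5, 9] / [3, 6] / [7] / [8];  common shape = (5, 2, 1, 1)

Row-insert the values π_1, π_2, … into P one at a time, bumping the leftmost entry strictly greater than the inserted value down to the next row. The recording tableau Q records, in position (i, j), the step at which that cell was added to P.
  Insert 1 (step 1): P = [1];  Q = [1]
  Insert 7 (step 2): P = [1, 7];  Q = [1, 2]
  Insert 2 (step 3): P = [1, 2] / [7];  Q = [1, 2] / [3]
  Insert 3 (step 4): P = [1, 2, 3] / [7];  Q = [1, 2, 4] / [3]
  Insert 8 (step 5): P = [1, 2, 3, 8] / [7];  Q = [1, 2, 4, 5] / [3]
  Insert 6 (step 6): P = [1, 2, 3, 6] / [7, 8];  Q = [1, 2, 4, 5] / [3, 6]
  Insert 5 (step 7): P = [1, 2, 3, 5] / [6, 8] / [7];  Q = [1, 2, 4, 5] / [3, 6] / [7]
  Insert 4 (step 8): P = [1, 2, 3, 4] / [5, 8] / [6] / [7];  Q = [1, 2, 4, 5] / [3, 6] / [7] / [8]
  Insert 9 (step 9): P = [1, 2, 3, 4, 9] / [5, 8] / [6] / [7];  Q = [1, 2, 4, 5, 9] / [3, 6] / [7] / [8]
Final shape: (5, 2, 1, 1).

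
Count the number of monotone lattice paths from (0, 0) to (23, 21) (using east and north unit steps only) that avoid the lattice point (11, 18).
Number of paths = 1996874633130

Total paths from (0, 0) to (23, 21): C(44, 23) = 2012616400080. Paths through (11, 18): (paths (0, 0) → (11, 18)) × (paths (11, 18) → (23, 21)) = C(29, 11) · C(15, 12) = 34597290 · 455 = 15741766950. Avoidance count = 2012616400080 − 15741766950 = 1996874633130.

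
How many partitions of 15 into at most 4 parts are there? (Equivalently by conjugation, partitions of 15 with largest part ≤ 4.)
p(15, parts ≤ 4) = 54

Partitions of 15 with all parts ≤ 4: 4+4+4+3, 4+4+4+2+1, 4+4+4+1+1+1, 4+4+3+3+1, 4+4+3+2+2, 4+4+3+2+1+1, 4+4+3+1+1+1+1, 4+4+2+2+2+1, 4+4+2+2+1+1+1, 4+4+2+1+1+1+1+1, 4+4+1+1+1+1+1+1+1, 4+3+3+3+2, 4+3+3+3+1+1, 4+3+3+2+2+1, 4+3+3+2+1+1+1, 4+3+3+1+1+1+1+1, 4+3+2+2+2+2, 4+3+2+2+2+1+1, 4+3+2+2+1+1+1+1, 4+3+2+1+1+1+1+1+1, 4+3+1+1+1+1+1+1+1+1, 4+2+2+2+2+2+1, 4+2+2+2+2+1+1+1, 4+2+2+2+1+1+1+1+1, 4+2+2+1+1+1+1+1+1+1, 4+2+1+1+1+1+1+1+1+1+1, 4+1+1+1+1+1+1+1+1+1+1+1, 3+3+3+3+3, 3+3+3+3+2+1, 3+3+3+3+1+1+1, … (54 total). Count = 54.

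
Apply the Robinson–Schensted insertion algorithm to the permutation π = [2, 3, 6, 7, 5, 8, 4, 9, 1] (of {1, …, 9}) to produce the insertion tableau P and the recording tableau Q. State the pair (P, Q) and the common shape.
P = [1, 3, 4, 7, 8, 9] / [2] / [5] / [6];  Q = [1, 2, 3, 4, 6, 8] / [5] / [7] / [9];  common shape = (6, 1, 1, 1)

Row-insert the values π_1, π_2, … into P one at a time, bumping the leftmost entry strictly greater than the inserted value down to the next row. The recording tableau Q records, in position (i, j), the step at which that cell was added to P.
  Insert 2 (step 1): P = [2];  Q = [1]
  Insert 3 (step 2): P = [2, 3];  Q = [1, 2]
  Insert 6 (step 3): P = [2, 3, 6];  Q = [1, 2, 3]
  Insert 7 (step 4): P = [2, 3, 6, 7];  Q = [1, 2, 3, 4]
  Insert 5 (step 5): P = [2, 3, 5, 7] / [6];  Q = [1, 2, 3, 4] / [5]
  Insert 8 (step 6): P = [2, 3, 5, 7, 8] / [6];  Q = [1, 2, 3, 4, 6] / [5]
  Insert 4 (step 7): P = [2, 3, 4, 7, 8] / [5] / [6];  Q = [1, 2, 3, 4, 6] / [5] / [7]
  Insert 9 (step 8): P = [2, 3, 4, 7, 8, 9] / [5] / [6];  Q = [1, 2, 3, 4, 6, 8] / [5] / [7]
  Insert 1 (step 9): P = [1, 3, 4, 7, 8, 9] / [2] / [5] / [6];  Q = [1, 2, 3, 4, 6, 8] / [5] / [7] / [9]
Final shape: (6, 1, 1, 1).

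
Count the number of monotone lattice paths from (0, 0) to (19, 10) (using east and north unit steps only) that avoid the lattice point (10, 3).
Number of paths = 16758170

Total paths from (0, 0) to (19, 10): C(29, 19) = 20030010. Paths through (10, 3): (paths (0, 0) → (10, 3)) × (paths (10, 3) → (19, 10)) = C(13, 10) · C(16, 9) = 286 · 11440 = 3271840. Avoidance count = 20030010 − 3271840 = 16758170.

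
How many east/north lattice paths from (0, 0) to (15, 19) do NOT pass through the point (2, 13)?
Number of paths = 1853118660

Total paths from (0, 0) to (15, 19): C(34, 15) = 1855967520. Paths through (2, 13): (paths (0, 0) → (2, 13)) × (paths (2, 13) → (15, 19)) = C(15, 2) · C(19, 13) = 105 · 27132 = 2848860. Avoidance count = 1855967520 − 2848860 = 1853118660.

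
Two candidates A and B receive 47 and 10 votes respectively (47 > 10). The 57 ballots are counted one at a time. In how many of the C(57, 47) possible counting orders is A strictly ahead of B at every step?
Strict-lead orderings = 28031083080

Total orderings of the 57 votes with 47 for A: C(57, 47) = 43183019880. By the Bertrand ballot formula (Cycle Lemma / reflection principle), the number of orderings in which A is strictly ahead of B throughout is (p − q)/(p + q) · C(p + q, p) = (47 − 10)/(47 + 10) · 43183019880 = 28031083080.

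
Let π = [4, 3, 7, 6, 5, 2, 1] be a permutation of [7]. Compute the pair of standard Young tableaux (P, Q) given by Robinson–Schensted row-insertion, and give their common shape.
P = [1, 5] / [2, 6] / [3] / [4] / [7];  Q = [1, 3] / [2, 4] / [5] / [6] / [7];  common shape = (2, 2, 1, 1, 1)

Row-insert the values π_1, π_2, … into P one at a time, bumping the leftmost entry strictly greater than the inserted value down to the next row. The recording tableau Q records, in position (i, j), the step at which that cell was added to P.
  Insert 4 (step 1): P = [4];  Q = [1]
  Insert 3 (step 2): P = [3] / [4];  Q = [1] / [2]
  Insert 7 (step 3): P = [3, 7] / [4];  Q = [1, 3] / [2]
  Insert 6 (step 4): P = [3, 6] / [4, 7];  Q = [1, 3] / [2, 4]
  Insert 5 (step 5): P = [3, 5] / [4, 6] / [7];  Q = [1, 3] / [2, 4] / [5]
  Insert 2 (step 6): P = [2, 5] / [3, 6] / [4] / [7];  Q = [1, 3] / [2, 4] / [5] / [6]
  Insert 1 (step 7): P = [1, 5] / [2, 6] / [3] / [4] / [7];  Q = [1, 3] / [2, 4] / [5] / [6] / [7]
Final shape: (2, 2, 1, 1, 1).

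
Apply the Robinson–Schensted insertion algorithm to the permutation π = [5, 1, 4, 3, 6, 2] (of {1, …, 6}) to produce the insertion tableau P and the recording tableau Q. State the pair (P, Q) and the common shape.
P = [1, 2, 6] / [3] / [4] / [5];  Q = [1, 3, 5] / [2] / [4] / [6];  common shape = (3, 1, 1, 1)

Row-insert the values π_1, π_2, … into P one at a time, bumping the leftmost entry strictly greater than the inserted value down to the next row. The recording tableau Q records, in position (i, j), the step at which that cell was added to P.
  Insert 5 (step 1): P = [5];  Q = [1]
  Insert 1 (step 2): P = [1] / [5];  Q = [1] / [2]
  Insert 4 (step 3): P = [1, 4] / [5];  Q = [1, 3] / [2]
  Insert 3 (step 4): P = [1, 3] / [4] / [5];  Q = [1, 3] / [2] / [4]
  Insert 6 (step 5): P = [1, 3, 6] / [4] / [5];  Q = [1, 3, 5] / [2] / [4]
  Insert 2 (step 6): P = [1, 2, 6] / [3] / [4] / [5];  Q = [1, 3, 5] / [2] / [4] / [6]
Final shape: (3, 1, 1, 1).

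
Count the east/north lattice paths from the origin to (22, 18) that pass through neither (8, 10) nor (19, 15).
Number of paths = 66091114620

Inclusion–exclusion. Total paths: C(40, 22) = 113380261800. Through P₁: C(18, 8)·C(22, 14) = 13992495660. Through P₂: C(34, 19)·C(6, 3) = 37119350400. Since P₁ is strictly southwest of P₂, a monotone path through both must visit P₁ then P₂; paths through both = C(18, 8)·C(16, 11)·C(6, 3) = 3822698880. Avoid both = 113380261800 − 13992495660 − 37119350400 + 3822698880 = 66091114620.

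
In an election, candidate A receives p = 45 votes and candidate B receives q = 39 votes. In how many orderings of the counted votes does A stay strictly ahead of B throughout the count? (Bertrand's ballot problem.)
Strict-lead orderings = 97019492508368618322960

Total orderings of the 84 votes with 45 for A: C(84, 45) = 1358272895117160656521440. By the Bertrand ballot formula (Cycle Lemma / reflection principle), the number of orderings in which A is strictly ahead of B throughout is (p − q)/(p + q) · C(p + q, p) = (45 − 39)/(45 + 39) · 1358272895117160656521440 = 97019492508368618322960.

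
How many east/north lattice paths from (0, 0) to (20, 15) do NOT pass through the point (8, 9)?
Number of paths = 2796652320

Total paths from (0, 0) to (20, 15): C(35, 20) = 3247943160. Paths through (8, 9): (paths (0, 0) → (8, 9)) × (paths (8, 9) → (20, 15)) = C(17, 8) · C(18, 12) = 24310 · 18564 = 451290840. Avoidance count = 3247943160 − 451290840 = 2796652320.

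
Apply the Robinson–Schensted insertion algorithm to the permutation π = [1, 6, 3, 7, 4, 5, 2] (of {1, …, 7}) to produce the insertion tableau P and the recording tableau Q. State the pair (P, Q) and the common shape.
P = [1, 2, 4, 5] / [3, 7] / [6];  Q = [1, 2, 4, 6] / [3, 5] / [7];  common shape = (4, 2, 1)

Row-insert the values π_1, π_2, … into P one at a time, bumping the leftmost entry strictly greater than the inserted value down to the next row. The recording tableau Q records, in position (i, j), the step at which that cell was added to P.
  Insert 1 (step 1): P = [1];  Q = [1]
  Insert 6 (step 2): P = [1, 6];  Q = [1, 2]
  Insert 3 (step 3): P = [1, 3] / [6];  Q = [1, 2] / [3]
  Insert 7 (step 4): P = [1, 3, 7] / [6];  Q = [1, 2, 4] / [3]
  Insert 4 (step 5): P = [1, 3, 4] / [6, 7];  Q = [1, 2, 4] / [3, 5]
  Insert 5 (step 6): P = [1, 3, 4, 5] / [6, 7];  Q = [1, 2, 4, 6] / [3, 5]
  Insert 2 (step 7): P = [1, 2, 4, 5] / [3, 7] / [6];  Q = [1, 2, 4, 6] / [3, 5] / [7]
Final shape: (4, 2, 1).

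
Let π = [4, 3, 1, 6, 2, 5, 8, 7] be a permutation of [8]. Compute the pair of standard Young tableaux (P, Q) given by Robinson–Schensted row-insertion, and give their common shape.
P = [1, 2, 5, 7] / [3, 6, 8] / [4];  Q = [1, 4, 6, 7] / [2, 5, 8] / [3];  common shape = (4, 3, 1)

Row-insert the values π_1, π_2, … into P one at a time, bumping the leftmost entry strictly greater than the inserted value down to the next row. The recording tableau Q records, in position (i, j), the step at which that cell was added to P.
  Insert 4 (step 1): P = [4];  Q = [1]
  Insert 3 (step 2): P = [3] / [4];  Q = [1] / [2]
  Insert 1 (step 3): P = [1] / [3] / [4];  Q = [1] / [2] / [3]
  Insert 6 (step 4): P = [1, 6] / [3] / [4];  Q = [1, 4] / [2] / [3]
  Insert 2 (step 5): P = [1, 2] / [3, 6] / [4];  Q = [1, 4] / [2, 5] / [3]
  Insert 5 (step 6): P = [1, 2, 5] / [3, 6] / [4];  Q = [1, 4, 6] / [2, 5] / [3]
  Insert 8 (step 7): P = [1, 2, 5, 8] / [3, 6] / [4];  Q = [1, 4, 6, 7] / [2, 5] / [3]
  Insert 7 (step 8): P = [1, 2, 5, 7] / [3, 6, 8] / [4];  Q = [1, 4, 6, 7] / [2, 5, 8] / [3]
Final shape: (4, 3, 1).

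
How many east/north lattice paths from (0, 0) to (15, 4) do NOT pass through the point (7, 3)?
Number of paths = 2796

Total paths from (0, 0) to (15, 4): C(19, 15) = 3876. Paths through (7, 3): (paths (0, 0) → (7, 3)) × (paths (7, 3) → (15, 4)) = C(10, 7) · C(9, 8) = 120 · 9 = 1080. Avoidance count = 3876 − 1080 = 2796.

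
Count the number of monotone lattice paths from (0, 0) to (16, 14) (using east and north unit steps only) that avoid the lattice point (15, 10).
Number of paths = 129078875

Total paths from (0, 0) to (16, 14): C(30, 16) = 145422675. Paths through (15, 10): (paths (0, 0) → (15, 10)) × (paths (15, 10) → (16, 14)) = C(25, 15) · C(5, 1) = 3268760 · 5 = 16343800. Avoidance count = 145422675 − 16343800 = 129078875.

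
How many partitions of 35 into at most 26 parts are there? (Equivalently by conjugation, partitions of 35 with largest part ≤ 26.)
p(35, parts ≤ 26) = 14816

Use the recurrence p(n, m) = p(n, m−1) + p(n−m, m): either the largest part is < m (count p(n, m−1)) or the largest part is exactly m (remove one copy of m, count p(n−m, m)). With p(0, ·) = 1 this gives p(35, parts ≤ 26) = 14816. (By conjugating Young diagrams, this also counts partitions of 35 into at most 26 parts.)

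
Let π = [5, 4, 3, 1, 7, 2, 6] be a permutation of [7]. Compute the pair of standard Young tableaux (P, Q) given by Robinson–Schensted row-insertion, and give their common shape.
P = [1, 2, 6] / [3, 7] / [4] / [5];  Q = [1, 5, 7] / [2, 6] / [3] / [4];  common shape = (3, 2, 1, 1)

Row-insert the values π_1, π_2, … into P one at a time, bumping the leftmost entry strictly greater than the inserted value down to the next row. The recording tableau Q records, in position (i, j), the step at which that cell was added to P.
  Insert 5 (step 1): P = [5];  Q = [1]
  Insert 4 (step 2): P = [4] / [5];  Q = [1] / [2]
  Insert 3 (step 3): P = [3] / [4] / [5];  Q = [1] / [2] / [3]
  Insert 1 (step 4): P = [1] / [3] / [4] / [5];  Q = [1] / [2] / [3] / [4]
  Insert 7 (step 5): P = [1, 7] / [3] / [4] / [5];  Q = [1, 5] / [2] / [3] / [4]
  Insert 2 (step 6): P = [1, 2] / [3, 7] / [4] / [5];  Q = [1, 5] / [2, 6] / [3] / [4]
  Insert 6 (step 7): P = [1, 2, 6] / [3, 7] / [4] / [5];  Q = [1, 5, 7] / [2, 6] / [3] / [4]
Final shape: (3, 2, 1, 1).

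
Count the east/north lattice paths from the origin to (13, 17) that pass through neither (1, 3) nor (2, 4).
Number of paths = 63656042

Inclusion–exclusion. Total paths: C(30, 13) = 119759850. Through P₁: C(4, 1)·C(26, 12) = 38630800. Through P₂: C(6, 2)·C(24, 11) = 37442160. Since P₁ is strictly southwest of P₂, a monotone path through both must visit P₁ then P₂; paths through both = C(4, 1)·C(2, 1)·C(24, 11) = 19969152. Avoid both = 119759850 − 38630800 − 37442160 + 19969152 = 63656042.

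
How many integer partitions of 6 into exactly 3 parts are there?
p(6, 3 parts) = 3

Partitions of n into exactly k parts ↔ partitions of n − k into at most k parts (subtract 1 from each part). For n = 6, k = 3, the partitions are: 4+1+1, 3+2+1, 2+2+2. Count = 3.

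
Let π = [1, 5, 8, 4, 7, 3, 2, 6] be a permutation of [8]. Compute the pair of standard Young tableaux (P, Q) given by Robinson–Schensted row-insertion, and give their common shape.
P = [1, 2, 6] / [3, 7] / [4, 8] / [5];  Q = [1, 2, 3] / [4, 5] / [6, 8] / [7];  common shape = (3, 2, 2, 1)

Row-insert the values π_1, π_2, … into P one at a time, bumping the leftmost entry strictly greater than the inserted value down to the next row. The recording tableau Q records, in position (i, j), the step at which that cell was added to P.
  Insert 1 (step 1): P = [1];  Q = [1]
  Insert 5 (step 2): P = [1, 5];  Q = [1, 2]
  Insert 8 (step 3): P = [1, 5, 8];  Q = [1, 2, 3]
  Insert 4 (step 4): P = [1, 4, 8] / [5];  Q = [1, 2, 3] / [4]
  Insert 7 (step 5): P = [1, 4, 7] / [5, 8];  Q = [1, 2, 3] / [4, 5]
  Insert 3 (step 6): P = [1, 3, 7] / [4, 8] / [5];  Q = [1, 2, 3] / [4, 5] / [6]
  Insert 2 (step 7): P = [1, 2, 7] / [3, 8] / [4] / [5];  Q = [1, 2, 3] / [4, 5] / [6] / [7]
  Insert 6 (step 8): P = [1, 2, 6] / [3, 7] / [4, 8] / [5];  Q = [1, 2, 3] / [4, 5] / [6, 8] / [7]
Final shape: (3, 2, 2, 1).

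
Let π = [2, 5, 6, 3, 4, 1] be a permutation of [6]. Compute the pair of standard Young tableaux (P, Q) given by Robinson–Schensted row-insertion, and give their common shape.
P = [1, 3, 4] / [2, 6] / [5];  Q = [1, 2, 3] / [4, 5] / [6];  common shape = (3, 2, 1)

Row-insert the values π_1, π_2, … into P one at a time, bumping the leftmost entry strictly greater than the inserted value down to the next row. The recording tableau Q records, in position (i, j), the step at which that cell was added to P.
  Insert 2 (step 1): P = [2];  Q = [1]
  Insert 5 (step 2): P = [2, 5];  Q = [1, 2]
  Insert 6 (step 3): P = [2, 5, 6];  Q = [1, 2, 3]
  Insert 3 (step 4): P = [2, 3, 6] / [5];  Q = [1, 2, 3] / [4]
  Insert 4 (step 5): P = [2, 3, 4] / [5, 6];  Q = [1, 2, 3] / [4, 5]
  Insert 1 (step 6): P = [1, 3, 4] / [2, 6] / [5];  Q = [1, 2, 3] / [4, 5] / [6]
Final shape: (3, 2, 1).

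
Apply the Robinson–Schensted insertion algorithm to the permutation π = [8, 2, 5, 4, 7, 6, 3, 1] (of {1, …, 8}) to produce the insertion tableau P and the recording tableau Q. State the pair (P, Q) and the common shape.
P = [1, 3, 6] / [2, 7] / [4] / [5] / [8];  Q = [1, 3, 5] / [2, 6] / [4] / [7] / [8];  common shape = (3, 2, 1, 1, 1)

Row-insert the values π_1, π_2, … into P one at a time, bumping the leftmost entry strictly greater than the inserted value down to the next row. The recording tableau Q records, in position (i, j), the step at which that cell was added to P.
  Insert 8 (step 1): P = [8];  Q = [1]
  Insert 2 (step 2): P = [2] / [8];  Q = [1] / [2]
  Insert 5 (step 3): P = [2, 5] / [8];  Q = [1, 3] / [2]
  Insert 4 (step 4): P = [2, 4] / [5] / [8];  Q = [1, 3] / [2] / [4]
  Insert 7 (step 5): P = [2, 4, 7] / [5] / [8];  Q = [1, 3, 5] / [2] / [4]
  Insert 6 (step 6): P = [2, 4, 6] / [5, 7] / [8];  Q = [1, 3, 5] / [2, 6] / [4]
  Insert 3 (step 7): P = [2, 3, 6] / [4, 7] / [5] / [8];  Q = [1, 3, 5] / [2, 6] / [4] / [7]
  Insert 1 (step 8): P = [1, 3, 6] / [2, 7] / [4] / [5] / [8];  Q = [1, 3, 5] / [2, 6] / [4] / [7] / [8]
Final shape: (3, 2, 1, 1, 1).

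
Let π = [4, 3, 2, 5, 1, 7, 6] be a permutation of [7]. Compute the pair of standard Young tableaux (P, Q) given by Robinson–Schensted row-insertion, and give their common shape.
P = [1, 5, 6] / [2, 7] / [3] / [4];  Q = [1, 4, 6] / [2, 7] / [3] / [5];  common shape = (3, 2, 1, 1)

Row-insert the values π_1, π_2, … into P one at a time, bumping the leftmost entry strictly greater than the inserted value down to the next row. The recording tableau Q records, in position (i, j), the step at which that cell was added to P.
  Insert 4 (step 1): P = [4];  Q = [1]
  Insert 3 (step 2): P = [3] / [4];  Q = [1] / [2]
  Insert 2 (step 3): P = [2] / [3] / [4];  Q = [1] / [2] / [3]
  Insert 5 (step 4): P = [2, 5] / [3] / [4];  Q = [1, 4] / [2] / [3]
  Insert 1 (step 5): P = [1, 5] / [2] / [3] / [4];  Q = [1, 4] / [2] / [3] / [5]
  Insert 7 (step 6): P = [1, 5, 7] / [2] / [3] / [4];  Q = [1, 4, 6] / [2] / [3] / [5]
  Insert 6 (step 7): P = [1, 5, 6] / [2, 7] / [3] / [4];  Q = [1, 4, 6] / [2, 7] / [3] / [5]
Final shape: (3, 2, 1, 1).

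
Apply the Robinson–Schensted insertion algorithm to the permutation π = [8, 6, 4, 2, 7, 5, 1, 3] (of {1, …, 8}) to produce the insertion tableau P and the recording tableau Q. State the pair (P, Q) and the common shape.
P = [1, 3] / [2, 5] / [4, 7] / [6] / [8];  Q = [1, 5] / [2, 6] / [3, 8] / [4] / [7];  common shape = (2, 2, 2, 1, 1)

Row-insert the values π_1, π_2, … into P one at a time, bumping the leftmost entry strictly greater than the inserted value down to the next row. The recording tableau Q records, in position (i, j), the step at which that cell was added to P.
  Insert 8 (step 1): P = [8];  Q = [1]
  Insert 6 (step 2): P = [6] / [8];  Q = [1] / [2]
  Insert 4 (step 3): P = [4] / [6] / [8];  Q = [1] / [2] / [3]
  Insert 2 (step 4): P = [2] / [4] / [6] / [8];  Q = [1] / [2] / [3] / [4]
  Insert 7 (step 5): P = [2, 7] / [4] / [6] / [8];  Q = [1, 5] / [2] / [3] / [4]
  Insert 5 (step 6): P = [2, 5] / [4, 7] / [6] / [8];  Q = [1, 5] / [2, 6] / [3] / [4]
  Insert 1 (step 7): P = [1, 5] / [2, 7] / [4] / [6] / [8];  Q = [1, 5] / [2, 6] / [3] / [4] / [7]
  Insert 3 (step 8): P = [1, 3] / [2, 5] / [4, 7] / [6] / [8];  Q = [1, 5] / [2, 6] / [3, 8] / [4] / [7]
Final shape: (2, 2, 2, 1, 1).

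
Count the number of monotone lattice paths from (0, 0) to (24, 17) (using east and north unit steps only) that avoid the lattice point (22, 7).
Number of paths = 151481468970

Total paths from (0, 0) to (24, 17): C(41, 24) = 151584480450. Paths through (22, 7): (paths (0, 0) → (22, 7)) × (paths (22, 7) → (24, 17)) = C(29, 22) · C(12, 2) = 1560780 · 66 = 103011480. Avoidance count = 151584480450 − 103011480 = 151481468970.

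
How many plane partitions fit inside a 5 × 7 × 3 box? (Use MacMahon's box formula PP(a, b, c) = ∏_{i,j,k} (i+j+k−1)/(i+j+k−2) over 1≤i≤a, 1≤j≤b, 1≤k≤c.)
PP(5, 7, 3) = 16195608

Evaluate the triple product over i = 1..5, j = 1..7, k = 1..3. The factors are (2/1) · (3/2) · (4/3) · (3/2) · (4/3) · (5/4) · (4/3) · (5/4) · … (105 factors total). The numerators and denominators telescope so the product is an integer; carrying out the multiplication exactly gives PP(5, 7, 3) = 16195608.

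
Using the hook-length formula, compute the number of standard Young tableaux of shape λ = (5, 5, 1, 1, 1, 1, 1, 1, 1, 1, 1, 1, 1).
# SYT of shape (5, 5, 1, 1, 1, 1, 1, 1, 1, 1, 1, 1, 1) = 1633905

Hook-length formula: f^λ = n! / Π hook(c), product over all cells c of the Young diagram. For λ = (5, 5, 1, 1, 1, 1, 1, 1, 1, 1, 1, 1, 1), n = 21 boxes. Hook lengths by row (left-to-right, top-to-bottom): [17, 5, 4, 3, 2]; [16, 4, 3, 2, 1]; [11]; [10]; [9]; [8]; [7]; [6]; [5]; [4]; [3]; [2]; [1]. Product of hooks = 31269224448000. So f^λ = 21! / 31269224448000 = 51090942171709440000 / 31269224448000 = 1633905.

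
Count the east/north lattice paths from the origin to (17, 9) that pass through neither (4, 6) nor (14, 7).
Number of paths = 1867250

Inclusion–exclusion. Total paths: C(26, 17) = 3124550. Through P₁: C(10, 4)·C(16, 13) = 117600. Through P₂: C(21, 14)·C(5, 3) = 1162800. Since P₁ is strictly southwest of P₂, a monotone path through both must visit P₁ then P₂; paths through both = C(10, 4)·C(11, 10)·C(5, 3) = 23100. Avoid both = 3124550 − 117600 − 1162800 + 23100 = 1867250.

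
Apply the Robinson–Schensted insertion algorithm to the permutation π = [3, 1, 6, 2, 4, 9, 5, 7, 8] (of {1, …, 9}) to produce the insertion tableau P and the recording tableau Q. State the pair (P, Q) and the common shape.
P = [1, 2, 4, 5, 7, 8] / [3, 6, 9];  Q = [1, 3, 5, 6, 8, 9] / [2, 4, 7];  common shape = (6, 3)

Row-insert the values π_1, π_2, … into P one at a time, bumping the leftmost entry strictly greater than the inserted value down to the next row. The recording tableau Q records, in position (i, j), the step at which that cell was added to P.
  Insert 3 (step 1): P = [3];  Q = [1]
  Insert 1 (step 2): P = [1] / [3];  Q = [1] / [2]
  Insert 6 (step 3): P = [1, 6] / [3];  Q = [1, 3] / [2]
  Insert 2 (step 4): P = [1, 2] / [3, 6];  Q = [1, 3] / [2, 4]
  Insert 4 (step 5): P = [1, 2, 4] / [3, 6];  Q = [1, 3, 5] / [2, 4]
  Insert 9 (step 6): P = [1, 2, 4, 9] / [3, 6];  Q = [1, 3, 5, 6] / [2, 4]
  Insert 5 (step 7): P = [1, 2, 4, 5] / [3, 6, 9];  Q = [1, 3, 5, 6] / [2, 4, 7]
  Insert 7 (step 8): P = [1, 2, 4, 5, 7] / [3, 6, 9];  Q = [1, 3, 5, 6, 8] / [2, 4, 7]
  Insert 8 (step 9): P = [1, 2, 4, 5, 7, 8] / [3, 6, 9];  Q = [1, 3, 5, 6, 8, 9] / [2, 4, 7]
Final shape: (6, 3).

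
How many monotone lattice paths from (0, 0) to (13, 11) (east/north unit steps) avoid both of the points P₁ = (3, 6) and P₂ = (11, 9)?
Number of paths = 1319292

Inclusion–exclusion. Total paths: C(24, 13) = 2496144. Through P₁: C(9, 3)·C(15, 10) = 252252. Through P₂: C(20, 11)·C(4, 2) = 1007760. Since P₁ is strictly southwest of P₂, a monotone path through both must visit P₁ then P₂; paths through both = C(9, 3)·C(11, 8)·C(4, 2) = 83160. Avoid both = 2496144 − 252252 − 1007760 + 83160 = 1319292.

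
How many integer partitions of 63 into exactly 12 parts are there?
p(63, 12 parts) = 111036

Partitions of n into exactly k parts are in bijection with partitions of n − k into at most k parts (subtract 1 from each part). So p(63, exactly 12) = p(51, parts ≤ 12). Computing via the recurrence p(m, j) = p(m, j−1) + p(m−j, j) gives 111036.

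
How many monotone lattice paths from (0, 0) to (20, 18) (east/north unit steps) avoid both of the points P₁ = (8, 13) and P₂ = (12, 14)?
Number of paths = 28041880740

Inclusion–exclusion. Total paths: C(38, 20) = 33578000610. Through P₁: C(21, 8)·C(17, 12) = 1259196120. Through P₂: C(26, 12)·C(12, 8) = 4780561500. Since P₁ is strictly southwest of P₂, a monotone path through both must visit P₁ then P₂; paths through both = C(21, 8)·C(5, 4)·C(12, 8) = 503637750. Avoid both = 33578000610 − 1259196120 − 4780561500 + 503637750 = 28041880740.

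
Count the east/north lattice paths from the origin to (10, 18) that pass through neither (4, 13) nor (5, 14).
Number of paths = 11158182

Inclusion–exclusion. Total paths: C(28, 10) = 13123110. Through P₁: C(17, 4)·C(11, 6) = 1099560. Through P₂: C(19, 5)·C(9, 5) = 1465128. Since P₁ is strictly southwest of P₂, a monotone path through both must visit P₁ then P₂; paths through both = C(17, 4)·C(2, 1)·C(9, 5) = 599760. Avoid both = 13123110 − 1099560 − 1465128 + 599760 = 11158182.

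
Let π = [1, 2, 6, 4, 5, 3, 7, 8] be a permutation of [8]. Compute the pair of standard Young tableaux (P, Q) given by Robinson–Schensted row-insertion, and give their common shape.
P = [1, 2, 3, 5, 7, 8] / [4] / [6];  Q = [1, 2, 3, 5, 7, 8] / [4] / [6];  common shape = (6, 1, 1)

Row-insert the values π_1, π_2, … into P one at a time, bumping the leftmost entry strictly greater than the inserted value down to the next row. The recording tableau Q records, in position (i, j), the step at which that cell was added to P.
  Insert 1 (step 1): P = [1];  Q = [1]
  Insert 2 (step 2): P = [1, 2];  Q = [1, 2]
  Insert 6 (step 3): P = [1, 2, 6];  Q = [1, 2, 3]
  Insert 4 (step 4): P = [1, 2, 4] / [6];  Q = [1, 2, 3] / [4]
  Insert 5 (step 5): P = [1, 2, 4, 5] / [6];  Q = [1, 2, 3, 5] / [4]
  Insert 3 (step 6): P = [1, 2, 3, 5] / [4] / [6];  Q = [1, 2, 3, 5] / [4] / [6]
  Insert 7 (step 7): P = [1, 2, 3, 5, 7] / [4] / [6];  Q = [1, 2, 3, 5, 7] / [4] / [6]
  Insert 8 (step 8): P = [1, 2, 3, 5, 7, 8] / [4] / [6];  Q = [1, 2, 3, 5, 7, 8] / [4] / [6]
Final shape: (6, 1, 1).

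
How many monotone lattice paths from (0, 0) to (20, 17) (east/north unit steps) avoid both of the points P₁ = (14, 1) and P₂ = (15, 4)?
Number of paths = 15871554027

Inclusion–exclusion. Total paths: C(37, 20) = 15905368710. Through P₁: C(15, 14)·C(22, 6) = 1119195. Through P₂: C(19, 15)·C(18, 5) = 33209568. Since P₁ is strictly southwest of P₂, a monotone path through both must visit P₁ then P₂; paths through both = C(15, 14)·C(4, 1)·C(18, 5) = 514080. Avoid both = 15905368710 − 1119195 − 33209568 + 514080 = 15871554027.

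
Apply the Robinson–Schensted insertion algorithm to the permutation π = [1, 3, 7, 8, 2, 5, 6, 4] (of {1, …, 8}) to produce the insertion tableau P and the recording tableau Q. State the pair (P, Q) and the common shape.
P = [1, 2, 4, 6] / [3, 5, 8] / [7];  Q = [1, 2, 3, 4] / [5, 6, 7] / [8];  common shape = (4, 3, 1)

Row-insert the values π_1, π_2, … into P one at a time, bumping the leftmost entry strictly greater than the inserted value down to the next row. The recording tableau Q records, in position (i, j), the step at which that cell was added to P.
  Insert 1 (step 1): P = [1];  Q = [1]
  Insert 3 (step 2): P = [1, 3];  Q = [1, 2]
  Insert 7 (step 3): P = [1, 3, 7];  Q = [1, 2, 3]
  Insert 8 (step 4): P = [1, 3, 7, 8];  Q = [1, 2, 3, 4]
  Insert 2 (step 5): P = [1, 2, 7, 8] / [3];  Q = [1, 2, 3, 4] / [5]
  Insert 5 (step 6): P = [1, 2, 5, 8] / [3, 7];  Q = [1, 2, 3, 4] / [5, 6]
  Insert 6 (step 7): P = [1, 2, 5, 6] / [3, 7, 8];  Q = [1, 2, 3, 4] / [5, 6, 7]
  Insert 4 (step 8): P = [1, 2, 4, 6] / [3, 5, 8] / [7];  Q = [1, 2, 3, 4] / [5, 6, 7] / [8]
Final shape: (4, 3, 1).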